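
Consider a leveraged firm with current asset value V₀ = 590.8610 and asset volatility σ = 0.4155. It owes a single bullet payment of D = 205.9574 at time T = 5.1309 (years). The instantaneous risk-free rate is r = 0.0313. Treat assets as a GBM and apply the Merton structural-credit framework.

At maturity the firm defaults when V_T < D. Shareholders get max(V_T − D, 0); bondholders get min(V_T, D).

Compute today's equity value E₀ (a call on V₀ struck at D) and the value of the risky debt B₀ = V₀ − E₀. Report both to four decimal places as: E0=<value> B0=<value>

E0=428.5064 B0=162.3546

d₁ = [ln(V₀/D) + (r + σ²/2)T] / (σ√T)
   = [ln(590.8610/205.9574) + (0.0313 + 0.5·0.4155²)·5.1309] / (0.4155·√5.1309)
   = [1.053911 + 0.603497] / 0.941169 = 1.761010
d₂ = d₁ − σ√T = 1.761010 − 0.941169 = 0.819840
N(d₁) = 0.960882,  N(d₂) = 0.793846,  e^(−rT) = 0.851635
E₀ = V₀·N(d₁) − D·e^(−rT)·N(d₂)
   = 590.8610·0.960882 − 205.9574·0.851635·0.793846 = 428.506381
B₀ = V₀ − E₀ = 590.8610 − 428.506381 = 162.354619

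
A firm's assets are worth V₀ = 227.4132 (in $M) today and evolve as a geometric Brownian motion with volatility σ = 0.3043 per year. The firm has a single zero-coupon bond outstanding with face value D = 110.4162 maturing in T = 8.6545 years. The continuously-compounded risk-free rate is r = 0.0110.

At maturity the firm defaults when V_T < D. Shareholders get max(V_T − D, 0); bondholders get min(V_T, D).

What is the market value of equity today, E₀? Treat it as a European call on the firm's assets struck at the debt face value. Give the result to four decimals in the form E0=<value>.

E0=139.4871

d₁ = [ln(V₀/D) + (r + σ²/2)T] / (σ√T)
   = [ln(227.4132/110.4162) + (0.0110 + 0.5·0.3043²)·8.6545] / (0.3043·√8.6545)
   = [0.722512 + 0.495896] / 0.895206 = 1.361037
d₂ = d₁ − σ√T = 1.361037 − 0.895206 = 0.465831
N(d₁) = 0.913249,  N(d₂) = 0.679332,  e^(−rT) = 0.909192
E₀ = V₀·N(d₁) − D·e^(−rT)·N(d₂)
   = 227.4132·0.913249 − 110.4162·0.909192·0.679332 = 139.487116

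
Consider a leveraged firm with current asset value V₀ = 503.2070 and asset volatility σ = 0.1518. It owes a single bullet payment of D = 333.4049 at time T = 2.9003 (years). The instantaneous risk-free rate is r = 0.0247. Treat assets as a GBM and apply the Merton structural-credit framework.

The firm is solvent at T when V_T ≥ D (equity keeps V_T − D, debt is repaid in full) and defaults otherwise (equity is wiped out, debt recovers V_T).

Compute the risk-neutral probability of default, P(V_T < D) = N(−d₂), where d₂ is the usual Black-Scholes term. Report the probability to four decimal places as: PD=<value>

PD=0.0409

d₁ = [ln(V₀/D) + (r + σ²/2)T] / (σ√T)
   = [ln(503.2070/333.4049) + (0.0247 + 0.5·0.1518²)·2.9003] / (0.1518·√2.9003)
   = [0.411644 + 0.105054] / 0.258519 = 1.998679
d₂ = d₁ − σ√T = 1.998679 − 0.258519 = 1.740160
risk-neutral PD = N(−d₂) = N(-1.740160) = 0.040915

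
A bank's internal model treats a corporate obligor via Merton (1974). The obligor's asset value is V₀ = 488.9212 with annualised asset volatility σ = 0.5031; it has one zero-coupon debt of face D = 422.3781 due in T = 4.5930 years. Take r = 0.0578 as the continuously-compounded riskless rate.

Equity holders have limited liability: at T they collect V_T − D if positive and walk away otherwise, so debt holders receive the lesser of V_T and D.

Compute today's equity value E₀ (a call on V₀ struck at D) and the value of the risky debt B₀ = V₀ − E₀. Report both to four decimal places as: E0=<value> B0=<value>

E0=259.9184 B0=229.0028

d₁ = [ln(V₀/D) + (r + σ²/2)T] / (σ√T)
   = [ln(488.9212/422.3781) + (0.0578 + 0.5·0.5031²)·4.5930] / (0.5031·√4.5930)
   = [0.146300 + 0.846742] / 1.078208 = 0.921012
d₂ = d₁ − σ√T = 0.921012 − 1.078208 = -0.157196
N(d₁) = 0.821478,  N(d₂) = 0.437545,  e^(−rT) = 0.766841
E₀ = V₀·N(d₁) − D·e^(−rT)·N(d₂)
   = 488.9212·0.821478 − 422.3781·0.766841·0.437545 = 259.918404
B₀ = V₀ − E₀ = 488.9212 − 259.918404 = 229.002796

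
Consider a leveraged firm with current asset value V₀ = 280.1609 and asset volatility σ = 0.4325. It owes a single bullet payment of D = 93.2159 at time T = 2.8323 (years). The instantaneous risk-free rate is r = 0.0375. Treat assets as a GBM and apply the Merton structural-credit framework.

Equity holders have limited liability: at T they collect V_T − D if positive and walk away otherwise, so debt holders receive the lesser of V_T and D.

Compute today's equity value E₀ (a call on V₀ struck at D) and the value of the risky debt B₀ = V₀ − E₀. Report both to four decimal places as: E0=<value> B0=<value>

d₁ = [ln(V₀/D) + (r + σ²/2)T] / (σ√T)
   = [ln(280.1609/93.2159) + (0.0375 + 0.5·0.4325²)·2.8323] / (0.4325·√2.8323)
   = [1.100446 + 0.371111] / 0.727873 = 2.021721
d₂ = d₁ − σ√T = 2.021721 − 0.727873 = 1.293848
N(d₁) = 0.978397,  N(d₂) = 0.902141,  e^(−rT) = 0.899235
E₀ = V₀·N(d₁) − D·e^(−rT)·N(d₂)
   = 280.1609·0.978397 − 93.2159·0.899235·0.902141 = 198.488562
B₀ = V₀ − E₀ = 280.1609 − 198.488562 = 81.672338

E0=198.4886 B0=81.6723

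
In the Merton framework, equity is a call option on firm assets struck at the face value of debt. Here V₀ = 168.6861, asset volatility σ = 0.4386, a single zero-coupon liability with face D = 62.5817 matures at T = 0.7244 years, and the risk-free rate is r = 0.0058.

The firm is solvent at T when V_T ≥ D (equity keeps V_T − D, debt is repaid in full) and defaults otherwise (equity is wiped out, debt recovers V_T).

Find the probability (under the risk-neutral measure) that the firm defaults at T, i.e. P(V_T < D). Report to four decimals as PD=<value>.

PD=0.0066

d₁ = [ln(V₀/D) + (r + σ²/2)T] / (σ√T)
   = [ln(168.6861/62.5817) + (0.0058 + 0.5·0.4386²)·0.7244] / (0.4386·√0.7244)
   = [0.991567 + 0.073878] / 0.373300 = 2.854125
d₂ = d₁ − σ√T = 2.854125 − 0.373300 = 2.480825
risk-neutral PD = N(−d₂) = N(-2.480825) = 0.006554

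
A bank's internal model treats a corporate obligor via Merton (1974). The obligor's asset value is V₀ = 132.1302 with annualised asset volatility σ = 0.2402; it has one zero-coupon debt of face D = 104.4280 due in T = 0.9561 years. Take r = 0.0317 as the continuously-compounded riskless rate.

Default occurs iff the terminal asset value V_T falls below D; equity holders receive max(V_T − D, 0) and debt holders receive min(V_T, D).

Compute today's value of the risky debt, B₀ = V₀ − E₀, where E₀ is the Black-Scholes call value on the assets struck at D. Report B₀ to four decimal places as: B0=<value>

B0=99.5647

d₁ = [ln(V₀/D) + (r + σ²/2)T] / (σ√T)
   = [ln(132.1302/104.4280) + (0.0317 + 0.5·0.2402²)·0.9561] / (0.2402·√0.9561)
   = [0.235290 + 0.057890] / 0.234868 = 1.248273
d₂ = d₁ − σ√T = 1.248273 − 0.234868 = 1.013405
N(d₁) = 0.894034,  N(d₂) = 0.844567,  e^(−rT) = 0.970146
E₀ = V₀·N(d₁) − D·e^(−rT)·N(d₂)
   = 132.1302·0.894034 − 104.4280·0.970146·0.844567 = 32.565545
B₀ = V₀ − E₀ = 132.1302 − 32.565545 = 99.564655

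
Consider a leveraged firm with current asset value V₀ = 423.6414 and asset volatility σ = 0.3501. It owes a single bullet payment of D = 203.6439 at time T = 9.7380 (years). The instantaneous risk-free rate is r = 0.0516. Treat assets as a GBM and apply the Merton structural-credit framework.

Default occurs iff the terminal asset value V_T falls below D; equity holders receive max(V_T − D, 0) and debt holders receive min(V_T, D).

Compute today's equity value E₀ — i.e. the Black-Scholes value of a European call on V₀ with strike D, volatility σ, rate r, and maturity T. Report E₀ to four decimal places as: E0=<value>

d₁ = [ln(V₀/D) + (r + σ²/2)T] / (σ√T)
   = [ln(423.6414/203.6439) + (0.0516 + 0.5·0.3501²)·9.7380] / (0.3501·√9.7380)
   = [0.732514 + 1.099274] / 1.092514 = 1.676673
d₂ = d₁ − σ√T = 1.676673 − 1.092514 = 0.584159
N(d₁) = 0.953197,  N(d₂) = 0.720443,  e^(−rT) = 0.605028
E₀ = V₀·N(d₁) − D·e^(−rT)·N(d₂)
   = 423.6414·0.953197 − 203.6439·0.605028·0.720443 = 315.047628

E0=315.0476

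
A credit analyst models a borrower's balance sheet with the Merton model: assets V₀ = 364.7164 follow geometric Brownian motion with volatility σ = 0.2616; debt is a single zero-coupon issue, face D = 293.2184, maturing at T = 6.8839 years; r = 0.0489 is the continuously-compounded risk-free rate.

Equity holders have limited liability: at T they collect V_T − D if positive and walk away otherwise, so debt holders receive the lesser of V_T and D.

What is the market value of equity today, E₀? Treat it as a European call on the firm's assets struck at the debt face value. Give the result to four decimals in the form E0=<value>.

E0=177.0063

d₁ = [ln(V₀/D) + (r + σ²/2)T] / (σ√T)
   = [ln(364.7164/293.2184) + (0.0489 + 0.5·0.2616²)·6.8839] / (0.2616·√6.8839)
   = [0.218202 + 0.572171] / 0.686365 = 1.151535
d₂ = d₁ − σ√T = 1.151535 − 0.686365 = 0.465171
N(d₁) = 0.875244,  N(d₂) = 0.679095,  e^(−rT) = 0.714178
E₀ = V₀·N(d₁) − D·e^(−rT)·N(d₂)
   = 364.7164·0.875244 − 293.2184·0.714178·0.679095 = 177.006340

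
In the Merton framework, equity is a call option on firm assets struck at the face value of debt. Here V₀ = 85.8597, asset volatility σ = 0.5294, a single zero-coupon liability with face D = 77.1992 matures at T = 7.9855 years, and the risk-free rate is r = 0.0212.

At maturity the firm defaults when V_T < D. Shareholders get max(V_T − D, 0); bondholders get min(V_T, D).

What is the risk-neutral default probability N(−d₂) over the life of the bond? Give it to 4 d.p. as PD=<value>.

d₁ = [ln(V₀/D) + (r + σ²/2)T] / (σ√T)
   = [ln(85.8597/77.1992) + (0.0212 + 0.5·0.5294²)·7.9855] / (0.5294·√7.9855)
   = [0.106325 + 1.288318] / 1.496012 = 0.932241
d₂ = d₁ − σ√T = 0.932241 − 1.496012 = -0.563771
risk-neutral PD = N(−d₂) = N(0.563771) = 0.713545

PD=0.7135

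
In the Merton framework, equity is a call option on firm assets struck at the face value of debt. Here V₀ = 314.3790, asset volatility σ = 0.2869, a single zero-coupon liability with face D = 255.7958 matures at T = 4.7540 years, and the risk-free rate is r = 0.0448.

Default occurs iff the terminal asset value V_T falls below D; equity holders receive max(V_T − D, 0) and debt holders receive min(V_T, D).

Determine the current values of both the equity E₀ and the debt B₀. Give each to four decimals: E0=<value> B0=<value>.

d₁ = [ln(V₀/D) + (r + σ²/2)T] / (σ√T)
   = [ln(314.3790/255.7958) + (0.0448 + 0.5·0.2869²)·4.7540] / (0.2869·√4.7540)
   = [0.206220 + 0.408634] / 0.625547 = 0.982905
d₂ = d₁ − σ√T = 0.982905 − 0.625547 = 0.357358
N(d₁) = 0.837173,  N(d₂) = 0.639588,  e^(−rT) = 0.808173
E₀ = V₀·N(d₁) − D·e^(−rT)·N(d₂)
   = 314.3790·0.837173 − 255.7958·0.808173·0.639588 = 130.969316
B₀ = V₀ − E₀ = 314.3790 − 130.969316 = 183.409684

E0=130.9693 B0=183.4097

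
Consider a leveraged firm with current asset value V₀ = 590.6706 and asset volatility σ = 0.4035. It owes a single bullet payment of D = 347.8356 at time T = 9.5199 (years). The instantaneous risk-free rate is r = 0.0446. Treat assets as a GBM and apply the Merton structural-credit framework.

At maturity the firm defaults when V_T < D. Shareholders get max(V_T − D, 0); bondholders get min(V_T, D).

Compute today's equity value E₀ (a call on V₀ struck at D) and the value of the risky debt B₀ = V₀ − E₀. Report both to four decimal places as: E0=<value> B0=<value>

d₁ = [ln(V₀/D) + (r + σ²/2)T] / (σ√T)
   = [ln(590.6706/347.8356) + (0.0446 + 0.5·0.4035²)·9.5199] / (0.4035·√9.5199)
   = [0.529529 + 1.199566] / 1.244972 = 1.388861
d₂ = d₁ − σ√T = 1.388861 − 1.244972 = 0.143889
N(d₁) = 0.917563,  N(d₂) = 0.557206,  e^(−rT) = 0.654039
E₀ = V₀·N(d₁) − D·e^(−rT)·N(d₂)
   = 590.6706·0.917563 − 347.8356·0.654039·0.557206 = 415.213865
B₀ = V₀ − E₀ = 590.6706 − 415.213865 = 175.456735

E0=415.2139 B0=175.4567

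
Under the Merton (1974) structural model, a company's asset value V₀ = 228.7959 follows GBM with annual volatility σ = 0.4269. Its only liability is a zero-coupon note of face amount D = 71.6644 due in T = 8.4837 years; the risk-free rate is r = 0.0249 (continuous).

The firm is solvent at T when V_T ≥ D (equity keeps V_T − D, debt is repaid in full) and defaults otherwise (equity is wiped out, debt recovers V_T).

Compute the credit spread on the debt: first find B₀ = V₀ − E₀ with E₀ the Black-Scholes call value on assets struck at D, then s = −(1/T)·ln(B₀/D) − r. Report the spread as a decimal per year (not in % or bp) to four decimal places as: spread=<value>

d₁ = [ln(V₀/D) + (r + σ²/2)T] / (σ√T)
   = [ln(228.7959/71.6644) + (0.0249 + 0.5·0.4269²)·8.4837] / (0.4269·√8.4837)
   = [1.160836 + 0.984294] / 1.243423 = 1.725182
d₂ = d₁ − σ√T = 1.725182 − 1.243423 = 0.481759
N(d₁) = 0.957753,  N(d₂) = 0.685011,  e^(−rT) = 0.809576
E₀ = V₀·N(d₁) − D·e^(−rT)·N(d₂)
   = 228.7959·0.957753 − 71.6644·0.809576·0.685011 = 179.387016
B₀ = V₀ − E₀ = 228.7959 − 179.387016 = 49.408884
spread = −(1/T)·ln(B₀/D) − r = −(1/8.4837)·ln(49.408884/71.6644) − 0.0249 = 0.01893275

spread=0.0189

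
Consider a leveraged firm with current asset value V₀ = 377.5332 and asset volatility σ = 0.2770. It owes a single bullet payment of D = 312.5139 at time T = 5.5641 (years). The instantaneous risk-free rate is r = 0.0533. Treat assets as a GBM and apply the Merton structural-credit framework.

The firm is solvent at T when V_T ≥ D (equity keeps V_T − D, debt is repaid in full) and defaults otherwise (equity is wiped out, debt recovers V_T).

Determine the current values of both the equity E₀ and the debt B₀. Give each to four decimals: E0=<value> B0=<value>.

d₁ = [ln(V₀/D) + (r + σ²/2)T] / (σ√T)
   = [ln(377.5332/312.5139) + (0.0533 + 0.5·0.2770²)·5.5641] / (0.2770·√5.5641)
   = [0.189010 + 0.510030] / 0.653397 = 1.069855
d₂ = d₁ − σ√T = 1.069855 − 0.653397 = 0.416458
N(d₁) = 0.857658,  N(d₂) = 0.661462,  e^(−rT) = 0.743366
E₀ = V₀·N(d₁) − D·e^(−rT)·N(d₂)
   = 377.5332·0.857658 − 312.5139·0.743366·0.661462 = 170.128411
B₀ = V₀ − E₀ = 377.5332 − 170.128411 = 207.404789

E0=170.1284 B0=207.4048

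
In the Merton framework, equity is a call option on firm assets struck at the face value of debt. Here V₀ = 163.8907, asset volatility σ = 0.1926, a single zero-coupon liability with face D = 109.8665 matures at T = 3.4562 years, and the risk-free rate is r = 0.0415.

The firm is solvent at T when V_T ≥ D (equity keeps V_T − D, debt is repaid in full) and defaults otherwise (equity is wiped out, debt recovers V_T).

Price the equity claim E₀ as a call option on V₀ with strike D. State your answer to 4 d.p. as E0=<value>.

E0=69.9492

d₁ = [ln(V₀/D) + (r + σ²/2)T] / (σ√T)
   = [ln(163.8907/109.8665) + (0.0415 + 0.5·0.1926²)·3.4562] / (0.1926·√3.4562)
   = [0.399934 + 0.207536] / 0.358060 = 1.696558
d₂ = d₁ − σ√T = 1.696558 − 0.358060 = 1.338498
N(d₁) = 0.955110,  N(d₂) = 0.909633,  e^(−rT) = 0.866379
E₀ = V₀·N(d₁) − D·e^(−rT)·N(d₂)
   = 163.8907·0.955110 − 109.8665·0.866379·0.909633 = 69.949234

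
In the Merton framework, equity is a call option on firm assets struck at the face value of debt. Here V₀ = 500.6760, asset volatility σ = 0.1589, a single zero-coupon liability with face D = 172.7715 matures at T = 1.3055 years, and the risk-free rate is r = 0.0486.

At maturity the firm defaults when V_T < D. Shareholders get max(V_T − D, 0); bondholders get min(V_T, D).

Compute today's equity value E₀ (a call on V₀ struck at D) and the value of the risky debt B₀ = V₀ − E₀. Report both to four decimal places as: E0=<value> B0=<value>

E0=338.5259 B0=162.1501

d₁ = [ln(V₀/D) + (r + σ²/2)T] / (σ√T)
   = [ln(500.6760/172.7715) + (0.0486 + 0.5·0.1589²)·1.3055] / (0.1589·√1.3055)
   = [1.063989 + 0.079929] / 0.181557 = 6.300609
d₂ = d₁ − σ√T = 6.300609 − 0.181557 = 6.119053
N(d₁) = 1.000000,  N(d₂) = 1.000000,  e^(−rT) = 0.938524
E₀ = V₀·N(d₁) − D·e^(−rT)·N(d₂)
   = 500.6760·1.000000 − 172.7715·0.938524·1.000000 = 338.525874
B₀ = V₀ − E₀ = 500.6760 − 338.525874 = 162.150126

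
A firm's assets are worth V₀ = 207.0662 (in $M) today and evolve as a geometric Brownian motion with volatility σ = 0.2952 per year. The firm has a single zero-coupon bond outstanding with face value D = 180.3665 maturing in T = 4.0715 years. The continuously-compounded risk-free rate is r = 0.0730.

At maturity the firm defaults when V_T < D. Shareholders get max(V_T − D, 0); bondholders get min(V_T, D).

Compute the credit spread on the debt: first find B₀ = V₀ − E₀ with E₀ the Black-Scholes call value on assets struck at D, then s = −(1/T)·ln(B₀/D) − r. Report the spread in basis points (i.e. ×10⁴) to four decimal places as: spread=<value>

spread=253.0144

d₁ = [ln(V₀/D) + (r + σ²/2)T] / (σ√T)
   = [ln(207.0662/180.3665) + (0.0730 + 0.5·0.2952²)·4.0715] / (0.2952·√4.0715)
   = [0.138048 + 0.474621] / 0.595653 = 1.028566
d₂ = d₁ − σ√T = 1.028566 − 0.595653 = 0.432912
N(d₁) = 0.848158,  N(d₂) = 0.667461,  e^(−rT) = 0.742881
E₀ = V₀·N(d₁) − D·e^(−rT)·N(d₂)
   = 207.0662·0.848158 − 180.3665·0.742881·0.667461 = 86.191248
B₀ = V₀ − E₀ = 207.0662 − 86.191248 = 120.874952
spread = −(1/T)·ln(B₀/D) − r = −(1/4.0715)·ln(120.874952/180.3665) − 0.0730 = 0.02530144
in basis points: 0.02530144 × 10⁴ = 253.0144 bp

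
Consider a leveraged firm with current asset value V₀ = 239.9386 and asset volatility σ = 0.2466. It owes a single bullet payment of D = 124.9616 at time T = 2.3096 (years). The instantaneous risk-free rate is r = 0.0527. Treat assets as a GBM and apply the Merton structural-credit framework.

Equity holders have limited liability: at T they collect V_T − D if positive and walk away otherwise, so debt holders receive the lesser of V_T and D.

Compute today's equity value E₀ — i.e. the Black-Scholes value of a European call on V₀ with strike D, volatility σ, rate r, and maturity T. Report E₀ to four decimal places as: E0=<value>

E0=129.7258

d₁ = [ln(V₀/D) + (r + σ²/2)T] / (σ√T)
   = [ln(239.9386/124.9616) + (0.0527 + 0.5·0.2466²)·2.3096] / (0.2466·√2.3096)
   = [0.652377 + 0.191941] / 0.374767 = 2.252913
d₂ = d₁ − σ√T = 2.252913 − 0.374767 = 1.878146
N(d₁) = 0.987868,  N(d₂) = 0.969819,  e^(−rT) = 0.885400
E₀ = V₀·N(d₁) − D·e^(−rT)·N(d₂)
   = 239.9386·0.987868 − 124.9616·0.885400·0.969819 = 129.725818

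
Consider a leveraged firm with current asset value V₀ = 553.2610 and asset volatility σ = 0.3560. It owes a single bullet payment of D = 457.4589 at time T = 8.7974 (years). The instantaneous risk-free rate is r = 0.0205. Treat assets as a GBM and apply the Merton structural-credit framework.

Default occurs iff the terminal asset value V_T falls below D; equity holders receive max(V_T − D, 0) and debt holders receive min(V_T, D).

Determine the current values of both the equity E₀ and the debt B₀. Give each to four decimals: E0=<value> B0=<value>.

d₁ = [ln(V₀/D) + (r + σ²/2)T] / (σ√T)
   = [ln(553.2610/457.4589) + (0.0205 + 0.5·0.3560²)·8.7974] / (0.3560·√8.7974)
   = [0.190143 + 0.737820] / 1.055911 = 0.878827
d₂ = d₁ − σ√T = 0.878827 − 1.055911 = -0.177083
N(d₁) = 0.810253,  N(d₂) = 0.429721,  e^(−rT) = 0.834981
E₀ = V₀·N(d₁) − D·e^(−rT)·N(d₂)
   = 553.2610·0.810253 − 457.4589·0.834981·0.429721 = 284.140706
B₀ = V₀ − E₀ = 553.2610 − 284.140706 = 269.120294

E0=284.1407 B0=269.1203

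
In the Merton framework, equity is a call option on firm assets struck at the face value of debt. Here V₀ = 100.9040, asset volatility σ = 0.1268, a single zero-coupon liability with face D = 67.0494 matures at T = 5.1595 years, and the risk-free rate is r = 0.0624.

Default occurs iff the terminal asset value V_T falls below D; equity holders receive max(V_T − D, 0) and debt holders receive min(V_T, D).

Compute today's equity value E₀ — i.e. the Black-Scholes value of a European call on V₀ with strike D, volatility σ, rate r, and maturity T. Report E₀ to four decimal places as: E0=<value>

d₁ = [ln(V₀/D) + (r + σ²/2)T] / (σ√T)
   = [ln(100.9040/67.0494) + (0.0624 + 0.5·0.1268²)·5.1595] / (0.1268·√5.1595)
   = [0.408740 + 0.363431] / 0.288020 = 2.680959
d₂ = d₁ − σ√T = 2.680959 − 0.288020 = 2.392939
N(d₁) = 0.996329,  N(d₂) = 0.991643,  e^(−rT) = 0.724732
E₀ = V₀·N(d₁) − D·e^(−rT)·N(d₂)
   = 100.9040·0.996329 − 67.0494·0.724732·0.991643 = 52.346843

E0=52.3468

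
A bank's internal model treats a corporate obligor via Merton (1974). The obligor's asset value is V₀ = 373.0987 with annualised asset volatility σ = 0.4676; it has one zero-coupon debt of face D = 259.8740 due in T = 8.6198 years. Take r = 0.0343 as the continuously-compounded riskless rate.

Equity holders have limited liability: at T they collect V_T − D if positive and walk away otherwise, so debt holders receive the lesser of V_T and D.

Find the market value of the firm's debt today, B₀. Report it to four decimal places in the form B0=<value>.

d₁ = [ln(V₀/D) + (r + σ²/2)T] / (σ√T)
   = [ln(373.0987/259.8740) + (0.0343 + 0.5·0.4676²)·8.6198] / (0.4676·√8.6198)
   = [0.361646 + 1.238018] / 1.372850 = 1.165214
d₂ = d₁ − σ√T = 1.165214 − 1.372850 = -0.207636
N(d₁) = 0.878034,  N(d₂) = 0.417757,  e^(−rT) = 0.744041
E₀ = V₀·N(d₁) − D·e^(−rT)·N(d₂)
   = 373.0987·0.878034 − 259.8740·0.744041·0.417757 = 246.817150
B₀ = V₀ − E₀ = 373.0987 − 246.817150 = 126.281550

B0=126.2815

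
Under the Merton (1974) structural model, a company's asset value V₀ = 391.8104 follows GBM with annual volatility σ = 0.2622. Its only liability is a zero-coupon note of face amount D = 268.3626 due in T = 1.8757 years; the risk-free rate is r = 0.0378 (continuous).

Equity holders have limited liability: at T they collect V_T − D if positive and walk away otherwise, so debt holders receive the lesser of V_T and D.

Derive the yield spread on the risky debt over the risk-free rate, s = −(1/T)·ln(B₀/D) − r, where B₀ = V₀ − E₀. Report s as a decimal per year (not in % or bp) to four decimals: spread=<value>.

d₁ = [ln(V₀/D) + (r + σ²/2)T] / (σ√T)
   = [ln(391.8104/268.3626) + (0.0378 + 0.5·0.2622²)·1.8757] / (0.2622·√1.8757)
   = [0.378439 + 0.135378] / 0.359099 = 1.430849
d₂ = d₁ − σ√T = 1.430849 − 0.359099 = 1.071750
N(d₁) = 0.923763,  N(d₂) = 0.858084,  e^(−rT) = 0.931554
E₀ = V₀·N(d₁) − D·e^(−rT)·N(d₂)
   = 391.8104·0.923763 − 268.3626·0.931554·0.858084 = 147.424104
B₀ = V₀ − E₀ = 391.8104 − 147.424104 = 244.386296
spread = −(1/T)·ln(B₀/D) − r = −(1/1.8757)·ln(244.386296/268.3626) − 0.0378 = 0.01209545

spread=0.0121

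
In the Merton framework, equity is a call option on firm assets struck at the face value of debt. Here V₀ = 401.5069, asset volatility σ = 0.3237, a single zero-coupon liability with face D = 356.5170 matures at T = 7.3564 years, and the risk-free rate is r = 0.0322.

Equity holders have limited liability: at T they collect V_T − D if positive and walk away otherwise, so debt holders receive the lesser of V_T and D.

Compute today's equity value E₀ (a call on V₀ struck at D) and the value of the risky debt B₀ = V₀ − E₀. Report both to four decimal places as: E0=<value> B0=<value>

E0=184.6216 B0=216.8853

d₁ = [ln(V₀/D) + (r + σ²/2)T] / (σ√T)
   = [ln(401.5069/356.5170) + (0.0322 + 0.5·0.3237²)·7.3564] / (0.3237·√7.3564)
   = [0.118843 + 0.622284] / 0.877961 = 0.844145
d₂ = d₁ − σ√T = 0.844145 − 0.877961 = -0.033816
N(d₁) = 0.800706,  N(d₂) = 0.486512,  e^(−rT) = 0.789089
E₀ = V₀·N(d₁) − D·e^(−rT)·N(d₂)
   = 401.5069·0.800706 − 356.5170·0.789089·0.486512 = 184.621617
B₀ = V₀ − E₀ = 401.5069 − 184.621617 = 216.885283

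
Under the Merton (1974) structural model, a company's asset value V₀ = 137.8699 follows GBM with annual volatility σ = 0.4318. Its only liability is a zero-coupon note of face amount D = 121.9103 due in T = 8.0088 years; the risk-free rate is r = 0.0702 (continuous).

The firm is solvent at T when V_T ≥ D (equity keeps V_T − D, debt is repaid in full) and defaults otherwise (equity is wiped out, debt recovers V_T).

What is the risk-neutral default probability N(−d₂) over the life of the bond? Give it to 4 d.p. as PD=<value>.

d₁ = [ln(V₀/D) + (r + σ²/2)T] / (σ√T)
   = [ln(137.8699/121.9103) + (0.0702 + 0.5·0.4318²)·8.0088] / (0.4318·√8.0088)
   = [0.123025 + 1.308843] / 1.221986 = 1.171755
d₂ = d₁ − σ√T = 1.171755 − 1.221986 = -0.050232
risk-neutral PD = N(−d₂) = N(0.050232) = 0.520031

PD=0.5200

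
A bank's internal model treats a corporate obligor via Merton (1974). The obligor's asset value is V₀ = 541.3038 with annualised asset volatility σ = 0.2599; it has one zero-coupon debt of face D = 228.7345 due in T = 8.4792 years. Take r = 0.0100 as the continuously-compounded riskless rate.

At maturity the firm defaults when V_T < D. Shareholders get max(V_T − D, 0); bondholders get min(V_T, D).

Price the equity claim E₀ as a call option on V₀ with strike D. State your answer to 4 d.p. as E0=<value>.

d₁ = [ln(V₀/D) + (r + σ²/2)T] / (σ√T)
   = [ln(541.3038/228.7345) + (0.0100 + 0.5·0.2599²)·8.4792] / (0.2599·√8.4792)
   = [0.861419 + 0.371169] / 0.756805 = 1.628673
d₂ = d₁ − σ√T = 1.628673 − 0.756805 = 0.871869
N(d₁) = 0.948309,  N(d₂) = 0.808360,  e^(−rT) = 0.918703
E₀ = V₀·N(d₁) − D·e^(−rT)·N(d₂)
   = 541.3038·0.948309 − 228.7345·0.918703·0.808360 = 343.455123

E0=343.4551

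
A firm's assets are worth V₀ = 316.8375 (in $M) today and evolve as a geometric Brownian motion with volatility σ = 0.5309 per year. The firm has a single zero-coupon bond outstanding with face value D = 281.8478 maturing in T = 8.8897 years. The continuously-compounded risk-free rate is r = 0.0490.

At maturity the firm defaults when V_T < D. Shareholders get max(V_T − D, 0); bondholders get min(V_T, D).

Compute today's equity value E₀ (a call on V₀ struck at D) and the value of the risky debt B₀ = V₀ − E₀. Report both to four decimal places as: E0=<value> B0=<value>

d₁ = [ln(V₀/D) + (r + σ²/2)T] / (σ√T)
   = [ln(316.8375/281.8478) + (0.0490 + 0.5·0.5309²)·8.8897] / (0.5309·√8.8897)
   = [0.117022 + 1.688398] / 1.582910 = 1.140570
d₂ = d₁ − σ√T = 1.140570 − 1.582910 = -0.442340
N(d₁) = 0.872975,  N(d₂) = 0.329121,  e^(−rT) = 0.646879
E₀ = V₀·N(d₁) − D·e^(−rT)·N(d₂)
   = 316.8375·0.872975 − 281.8478·0.646879·0.329121 = 216.585442
B₀ = V₀ − E₀ = 316.8375 − 216.585442 = 100.252058

E0=216.5854 B0=100.2521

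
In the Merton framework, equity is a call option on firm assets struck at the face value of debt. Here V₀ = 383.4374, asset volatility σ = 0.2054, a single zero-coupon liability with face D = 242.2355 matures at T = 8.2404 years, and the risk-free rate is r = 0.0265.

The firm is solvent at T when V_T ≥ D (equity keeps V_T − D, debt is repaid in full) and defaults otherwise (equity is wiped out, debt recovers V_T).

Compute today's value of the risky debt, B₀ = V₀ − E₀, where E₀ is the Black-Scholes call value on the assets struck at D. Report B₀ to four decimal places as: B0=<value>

d₁ = [ln(V₀/D) + (r + σ²/2)T] / (σ√T)
   = [ln(383.4374/242.2355) + (0.0265 + 0.5·0.2054²)·8.2404] / (0.2054·√8.2404)
   = [0.459266 + 0.392198] / 0.589623 = 1.444082
d₂ = d₁ − σ√T = 1.444082 − 0.589623 = 0.854459
N(d₁) = 0.925642,  N(d₂) = 0.803575,  e^(−rT) = 0.803827
E₀ = V₀·N(d₁) − D·e^(−rT)·N(d₂)
   = 383.4374·0.925642 − 242.2355·0.803827·0.803575 = 198.457310
B₀ = V₀ − E₀ = 383.4374 − 198.457310 = 184.980090

B0=184.9801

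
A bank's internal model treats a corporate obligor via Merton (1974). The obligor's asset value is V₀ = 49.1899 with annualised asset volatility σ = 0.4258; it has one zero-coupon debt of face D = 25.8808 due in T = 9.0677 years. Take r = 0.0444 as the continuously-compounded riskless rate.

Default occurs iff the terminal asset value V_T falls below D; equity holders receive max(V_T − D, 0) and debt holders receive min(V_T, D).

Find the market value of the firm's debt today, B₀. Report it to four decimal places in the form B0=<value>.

d₁ = [ln(V₀/D) + (r + σ²/2)T] / (σ√T)
   = [ln(49.1899/25.8808) + (0.0444 + 0.5·0.4258²)·9.0677] / (0.4258·√9.0677)
   = [0.642187 + 1.224618] / 1.282195 = 1.455944
d₂ = d₁ − σ√T = 1.455944 − 1.282195 = 0.173749
N(d₁) = 0.927296,  N(d₂) = 0.568969,  e^(−rT) = 0.668576
E₀ = V₀·N(d₁) − D·e^(−rT)·N(d₂)
   = 49.1899·0.927296 − 25.8808·0.668576·0.568969 = 35.768580
B₀ = V₀ − E₀ = 49.1899 − 35.768580 = 13.421320

B0=13.4213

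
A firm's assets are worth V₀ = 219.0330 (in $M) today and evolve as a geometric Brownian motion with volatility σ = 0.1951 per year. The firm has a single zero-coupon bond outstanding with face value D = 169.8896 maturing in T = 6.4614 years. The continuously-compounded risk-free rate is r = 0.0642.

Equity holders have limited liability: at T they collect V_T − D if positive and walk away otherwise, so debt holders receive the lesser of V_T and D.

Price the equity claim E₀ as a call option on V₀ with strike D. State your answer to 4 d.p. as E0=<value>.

E0=109.9484

d₁ = [ln(V₀/D) + (r + σ²/2)T] / (σ√T)
   = [ln(219.0330/169.8896) + (0.0642 + 0.5·0.1951²)·6.4614] / (0.1951·√6.4614)
   = [0.254074 + 0.537795] / 0.495930 = 1.596734
d₂ = d₁ − σ√T = 1.596734 − 0.495930 = 1.100804
N(d₁) = 0.944838,  N(d₂) = 0.864509,  e^(−rT) = 0.660458
E₀ = V₀·N(d₁) − D·e^(−rT)·N(d₂)
   = 219.0330·0.944838 − 169.8896·0.660458·0.864509 = 109.948423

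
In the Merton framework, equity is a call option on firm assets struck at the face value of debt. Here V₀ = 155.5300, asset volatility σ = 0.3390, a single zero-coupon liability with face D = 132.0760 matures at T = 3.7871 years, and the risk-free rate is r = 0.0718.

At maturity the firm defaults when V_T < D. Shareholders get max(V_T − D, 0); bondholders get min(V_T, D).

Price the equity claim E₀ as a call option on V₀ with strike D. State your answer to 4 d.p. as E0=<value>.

d₁ = [ln(V₀/D) + (r + σ²/2)T] / (σ√T)
   = [ln(155.5300/132.0760) + (0.0718 + 0.5·0.3390²)·3.7871] / (0.3390·√3.7871)
   = [0.163461 + 0.489522] / 0.659710 = 0.989804
d₂ = d₁ − σ√T = 0.989804 − 0.659710 = 0.330094
N(d₁) = 0.838865,  N(d₂) = 0.629335,  e^(−rT) = 0.761920
E₀ = V₀·N(d₁) − D·e^(−rT)·N(d₂)
   = 155.5300·0.838865 − 132.0760·0.761920·0.629335 = 67.137802

E0=67.1378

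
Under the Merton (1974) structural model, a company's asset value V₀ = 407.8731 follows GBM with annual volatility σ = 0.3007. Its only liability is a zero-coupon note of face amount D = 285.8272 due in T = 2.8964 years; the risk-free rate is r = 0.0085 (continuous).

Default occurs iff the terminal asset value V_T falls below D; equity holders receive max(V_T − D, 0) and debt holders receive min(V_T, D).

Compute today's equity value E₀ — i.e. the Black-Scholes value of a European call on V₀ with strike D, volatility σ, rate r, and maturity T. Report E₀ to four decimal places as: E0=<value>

E0=151.4871

d₁ = [ln(V₀/D) + (r + σ²/2)T] / (σ√T)
   = [ln(407.8731/285.8272) + (0.0085 + 0.5·0.3007²)·2.8964] / (0.3007·√2.8964)
   = [0.355569 + 0.155566] / 0.511756 = 0.998787
d₂ = d₁ − σ√T = 0.998787 − 0.511756 = 0.487031
N(d₁) = 0.841051,  N(d₂) = 0.686882,  e^(−rT) = 0.975681
E₀ = V₀·N(d₁) − D·e^(−rT)·N(d₂)
   = 407.8731·0.841051 − 285.8272·0.975681·0.686882 = 151.487067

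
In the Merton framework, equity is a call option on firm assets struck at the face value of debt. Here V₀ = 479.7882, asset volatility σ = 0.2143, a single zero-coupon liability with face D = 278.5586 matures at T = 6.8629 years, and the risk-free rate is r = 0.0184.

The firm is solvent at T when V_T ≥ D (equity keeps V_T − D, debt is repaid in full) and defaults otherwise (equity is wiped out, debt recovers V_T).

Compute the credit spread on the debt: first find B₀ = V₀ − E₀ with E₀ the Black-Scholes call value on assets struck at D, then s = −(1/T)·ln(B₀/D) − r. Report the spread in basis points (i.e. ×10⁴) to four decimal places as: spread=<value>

d₁ = [ln(V₀/D) + (r + σ²/2)T] / (σ√T)
   = [ln(479.7882/278.5586) + (0.0184 + 0.5·0.2143²)·6.8629] / (0.2143·√6.8629)
   = [0.543716 + 0.283865] / 0.561405 = 1.474126
d₂ = d₁ − σ√T = 1.474126 − 0.561405 = 0.912721
N(d₁) = 0.929776,  N(d₂) = 0.819305,  e^(−rT) = 0.881370
E₀ = V₀·N(d₁) − D·e^(−rT)·N(d₂)
   = 479.7882·0.929776 − 278.5586·0.881370·0.819305 = 244.945256
B₀ = V₀ − E₀ = 479.7882 − 244.945256 = 234.842944
spread = −(1/T)·ln(B₀/D) − r = −(1/6.8629)·ln(234.842944/278.5586) − 0.0184 = 0.00647454
in basis points: 0.00647454 × 10⁴ = 64.7454 bp

spread=64.7454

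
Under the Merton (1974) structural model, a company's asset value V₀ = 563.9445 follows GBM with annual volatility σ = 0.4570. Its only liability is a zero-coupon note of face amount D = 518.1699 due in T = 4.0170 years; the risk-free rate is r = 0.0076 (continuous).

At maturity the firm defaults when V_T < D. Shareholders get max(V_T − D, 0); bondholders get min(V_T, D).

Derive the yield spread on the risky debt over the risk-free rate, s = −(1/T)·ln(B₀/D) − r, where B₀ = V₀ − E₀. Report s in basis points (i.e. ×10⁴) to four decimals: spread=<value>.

d₁ = [ln(V₀/D) + (r + σ²/2)T] / (σ√T)
   = [ln(563.9445/518.1699) + (0.0076 + 0.5·0.4570²)·4.0170] / (0.4570·√4.0170)
   = [0.084653 + 0.450002] / 0.915940 = 0.583723
d₂ = d₁ − σ√T = 0.583723 − 0.915940 = -0.332217
N(d₁) = 0.720297,  N(d₂) = 0.369863,  e^(−rT) = 0.969932
E₀ = V₀·N(d₁) − D·e^(−rT)·N(d₂)
   = 563.9445·0.720297 − 518.1699·0.969932·0.369863 = 220.318216
B₀ = V₀ − E₀ = 563.9445 − 220.318216 = 343.626284
spread = −(1/T)·ln(B₀/D) − r = −(1/4.0170)·ln(343.626284/518.1699) − 0.0076 = 0.09465255
in basis points: 0.09465255 × 10⁴ = 946.5255 bp

spread=946.5255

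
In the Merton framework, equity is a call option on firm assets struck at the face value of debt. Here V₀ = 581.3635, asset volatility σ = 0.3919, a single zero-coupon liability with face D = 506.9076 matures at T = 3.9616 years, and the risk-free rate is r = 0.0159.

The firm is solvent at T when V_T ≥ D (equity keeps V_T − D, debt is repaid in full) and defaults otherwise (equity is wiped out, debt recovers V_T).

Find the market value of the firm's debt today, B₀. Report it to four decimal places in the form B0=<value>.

B0=363.2620

d₁ = [ln(V₀/D) + (r + σ²/2)T] / (σ√T)
   = [ln(581.3635/506.9076) + (0.0159 + 0.5·0.3919²)·3.9616] / (0.3919·√3.9616)
   = [0.137047 + 0.367212] / 0.780029 = 0.646462
d₂ = d₁ − σ√T = 0.646462 − 0.780029 = -0.133566
N(d₁) = 0.741010,  N(d₂) = 0.446873,  e^(−rT) = 0.938953
E₀ = V₀·N(d₁) − D·e^(−rT)·N(d₂)
   = 581.3635·0.741010 − 506.9076·0.938953·0.446873 = 218.101454
B₀ = V₀ − E₀ = 581.3635 − 218.101454 = 363.262046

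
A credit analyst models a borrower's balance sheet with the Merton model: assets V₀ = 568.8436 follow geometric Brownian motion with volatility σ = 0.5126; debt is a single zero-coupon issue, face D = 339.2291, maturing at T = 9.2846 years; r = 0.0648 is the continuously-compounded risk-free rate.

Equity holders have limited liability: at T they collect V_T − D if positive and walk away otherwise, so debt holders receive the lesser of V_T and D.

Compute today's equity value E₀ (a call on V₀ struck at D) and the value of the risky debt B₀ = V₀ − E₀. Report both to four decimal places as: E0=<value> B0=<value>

E0=442.4964 B0=126.3472

d₁ = [ln(V₀/D) + (r + σ²/2)T] / (σ√T)
   = [ln(568.8436/339.2291) + (0.0648 + 0.5·0.5126²)·9.2846] / (0.5126·√9.2846)
   = [0.516930 + 1.821447] / 1.561925 = 1.497112
d₂ = d₁ − σ√T = 1.497112 − 1.561925 = -0.064813
N(d₁) = 0.932818,  N(d₂) = 0.474161,  e^(−rT) = 0.547911
E₀ = V₀·N(d₁) − D·e^(−rT)·N(d₂)
   = 568.8436·0.932818 − 339.2291·0.547911·0.474161 = 442.496359
B₀ = V₀ − E₀ = 568.8436 − 442.496359 = 126.347241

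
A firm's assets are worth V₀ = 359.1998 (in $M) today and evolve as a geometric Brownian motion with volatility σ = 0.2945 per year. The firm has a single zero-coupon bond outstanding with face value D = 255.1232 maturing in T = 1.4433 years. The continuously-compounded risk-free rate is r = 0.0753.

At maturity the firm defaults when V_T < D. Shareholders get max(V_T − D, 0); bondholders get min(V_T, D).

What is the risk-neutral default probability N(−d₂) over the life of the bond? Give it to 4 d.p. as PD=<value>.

PD=0.1363

d₁ = [ln(V₀/D) + (r + σ²/2)T] / (σ√T)
   = [ln(359.1998/255.1232) + (0.0753 + 0.5·0.2945²)·1.4433] / (0.2945·√1.4433)
   = [0.342132 + 0.171269] / 0.353805 = 1.451088
d₂ = d₁ − σ√T = 1.451088 − 0.353805 = 1.097283
risk-neutral PD = N(−d₂) = N(-1.097283) = 0.136259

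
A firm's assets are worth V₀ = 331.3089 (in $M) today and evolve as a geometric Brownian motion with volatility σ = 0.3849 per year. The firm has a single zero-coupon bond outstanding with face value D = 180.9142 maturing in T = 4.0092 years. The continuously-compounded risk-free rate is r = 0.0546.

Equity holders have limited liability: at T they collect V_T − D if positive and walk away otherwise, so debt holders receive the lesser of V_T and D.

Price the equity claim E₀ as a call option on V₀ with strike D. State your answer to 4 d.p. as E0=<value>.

d₁ = [ln(V₀/D) + (r + σ²/2)T] / (σ√T)
   = [ln(331.3089/180.9142) + (0.0546 + 0.5·0.3849²)·4.0092] / (0.3849·√4.0092)
   = [0.605028 + 0.515880] / 0.770685 = 1.454431
d₂ = d₁ − σ√T = 1.454431 − 0.770685 = 0.683747
N(d₁) = 0.927087,  N(d₂) = 0.752932,  e^(−rT) = 0.803400
E₀ = V₀·N(d₁) − D·e^(−rT)·N(d₂)
   = 331.3089·0.927087 − 180.9142·0.803400·0.752932 = 197.715958

E0=197.7160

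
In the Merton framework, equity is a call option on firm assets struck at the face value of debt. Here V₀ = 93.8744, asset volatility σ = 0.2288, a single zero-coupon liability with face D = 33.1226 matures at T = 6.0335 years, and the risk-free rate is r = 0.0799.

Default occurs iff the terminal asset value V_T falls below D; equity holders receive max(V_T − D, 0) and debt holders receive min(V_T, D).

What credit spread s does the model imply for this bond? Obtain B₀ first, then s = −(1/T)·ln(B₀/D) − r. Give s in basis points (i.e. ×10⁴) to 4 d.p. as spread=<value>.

spread=1.9721

d₁ = [ln(V₀/D) + (r + σ²/2)T] / (σ√T)
   = [ln(93.8744/33.1226) + (0.0799 + 0.5·0.2288²)·6.0335] / (0.2288·√6.0335)
   = [1.041742 + 0.640002] / 0.562006 = 2.992396
d₂ = d₁ − σ√T = 2.992396 − 0.562006 = 2.430391
N(d₁) = 0.998616,  N(d₂) = 0.992459,  e^(−rT) = 0.617500
E₀ = V₀·N(d₁) − D·e^(−rT)·N(d₂)
   = 93.8744·0.998616 − 33.1226·0.617500·0.992459 = 73.445526
B₀ = V₀ − E₀ = 93.8744 − 73.445526 = 20.428874
spread = −(1/T)·ln(B₀/D) − r = −(1/6.0335)·ln(20.428874/33.1226) − 0.0799 = 0.00019721
in basis points: 0.00019721 × 10⁴ = 1.9721 bp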